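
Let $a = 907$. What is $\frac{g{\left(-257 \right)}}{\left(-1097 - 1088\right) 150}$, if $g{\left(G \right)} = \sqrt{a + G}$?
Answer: $- \frac{\sqrt{26}}{65550} \approx -7.7788 \cdot 10^{-5}$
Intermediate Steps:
$g{\left(G \right)} = \sqrt{907 + G}$
$\frac{g{\left(-257 \right)}}{\left(-1097 - 1088\right) 150} = \frac{\sqrt{907 - 257}}{\left(-1097 - 1088\right) 150} = \frac{\sqrt{650}}{\left(-2185\right) 150} = \frac{5 \sqrt{26}}{-327750} = 5 \sqrt{26} \left(- \frac{1}{327750}\right) = - \frac{\sqrt{26}}{65550}$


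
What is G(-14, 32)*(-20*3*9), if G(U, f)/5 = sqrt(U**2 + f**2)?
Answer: -5400*sqrt(305) ≈ -94307.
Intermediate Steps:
G(U, f) = 5*sqrt(U**2 + f**2)
G(-14, 32)*(-20*3*9) = (5*sqrt((-14)**2 + 32**2))*(-20*3*9) = (5*sqrt(196 + 1024))*(-5*12*9) = (5*sqrt(1220))*(-60*9) = (5*(2*sqrt(305)))*(-540) = (10*sqrt(305))*(-540) = -5400*sqrt(305)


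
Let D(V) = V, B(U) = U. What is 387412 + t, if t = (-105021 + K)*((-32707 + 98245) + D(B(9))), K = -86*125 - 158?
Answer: -7598410751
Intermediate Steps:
K = -10908 (K = -10750 - 158 = -10908)
t = -7598798163 (t = (-105021 - 10908)*((-32707 + 98245) + 9) = -115929*(65538 + 9) = -115929*65547 = -7598798163)
387412 + t = 387412 - 7598798163 = -7598410751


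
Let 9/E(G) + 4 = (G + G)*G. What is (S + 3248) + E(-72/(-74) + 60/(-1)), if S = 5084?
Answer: 79439266673/9534236 ≈ 8332.0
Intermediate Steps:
E(G) = 9/(-4 + 2*G**2) (E(G) = 9/(-4 + (G + G)*G) = 9/(-4 + (2*G)*G) = 9/(-4 + 2*G**2))
(S + 3248) + E(-72/(-74) + 60/(-1)) = (5084 + 3248) + 9/(2*(-2 + (-72/(-74) + 60/(-1))**2)) = 8332 + 9/(2*(-2 + (-72*(-1/74) + 60*(-1))**2)) = 8332 + 9/(2*(-2 + (36/37 - 60)**2)) = 8332 + 9/(2*(-2 + (-2184/37)**2)) = 8332 + 9/(2*(-2 + 4769856/1369)) = 8332 + 9/(2*(4767118/1369)) = 8332 + (9/2)*(1369/4767118) = 8332 + 12321/9534236 = 79439266673/9534236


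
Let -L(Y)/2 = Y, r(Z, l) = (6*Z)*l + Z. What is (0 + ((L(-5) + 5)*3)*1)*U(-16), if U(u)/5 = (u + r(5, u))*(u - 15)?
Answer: 3424725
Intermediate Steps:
r(Z, l) = Z + 6*Z*l (r(Z, l) = 6*Z*l + Z = Z + 6*Z*l)
L(Y) = -2*Y
U(u) = 5*(-15 + u)*(5 + 31*u) (U(u) = 5*((u + 5*(1 + 6*u))*(u - 15)) = 5*((u + (5 + 30*u))*(-15 + u)) = 5*((5 + 31*u)*(-15 + u)) = 5*((-15 + u)*(5 + 31*u)) = 5*(-15 + u)*(5 + 31*u))
(0 + ((L(-5) + 5)*3)*1)*U(-16) = (0 + ((-2*(-5) + 5)*3)*1)*(-375 - 2300*(-16) + 155*(-16)²) = (0 + ((10 + 5)*3)*1)*(-375 + 36800 + 155*256) = (0 + (15*3)*1)*(-375 + 36800 + 39680) = (0 + 45*1)*76105 = (0 + 45)*76105 = 45*76105 = 3424725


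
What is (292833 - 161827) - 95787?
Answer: 35219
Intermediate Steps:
(292833 - 161827) - 95787 = 131006 - 95787 = 35219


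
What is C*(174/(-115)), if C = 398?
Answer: -69252/115 ≈ -602.19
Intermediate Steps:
C*(174/(-115)) = 398*(174/(-115)) = 398*(174*(-1/115)) = 398*(-174/115) = -69252/115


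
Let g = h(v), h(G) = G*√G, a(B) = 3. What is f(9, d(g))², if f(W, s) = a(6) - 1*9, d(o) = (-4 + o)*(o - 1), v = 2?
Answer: 36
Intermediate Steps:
h(G) = G^(3/2)
g = 2*√2 (g = 2^(3/2) = 2*√2 ≈ 2.8284)
d(o) = (-1 + o)*(-4 + o) (d(o) = (-4 + o)*(-1 + o) = (-1 + o)*(-4 + o))
f(W, s) = -6 (f(W, s) = 3 - 1*9 = 3 - 9 = -6)
f(9, d(g))² = (-6)² = 36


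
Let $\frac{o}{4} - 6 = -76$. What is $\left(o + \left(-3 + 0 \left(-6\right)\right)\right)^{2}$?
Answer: $80089$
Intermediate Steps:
$o = -280$ ($o = 24 + 4 \left(-76\right) = 24 - 304 = -280$)
$\left(o + \left(-3 + 0 \left(-6\right)\right)\right)^{2} = \left(-280 + \left(-3 + 0 \left(-6\right)\right)\right)^{2} = \left(-280 + \left(-3 + 0\right)\right)^{2} = \left(-280 - 3\right)^{2} = \left(-283\right)^{2} = 80089$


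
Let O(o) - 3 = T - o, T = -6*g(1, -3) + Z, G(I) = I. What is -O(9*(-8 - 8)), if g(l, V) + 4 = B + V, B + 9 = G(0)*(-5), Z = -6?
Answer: -237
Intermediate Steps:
B = -9 (B = -9 + 0*(-5) = -9 + 0 = -9)
g(l, V) = -13 + V (g(l, V) = -4 + (-9 + V) = -13 + V)
T = 90 (T = -6*(-13 - 3) - 6 = -6*(-16) - 6 = 96 - 6 = 90)
O(o) = 93 - o (O(o) = 3 + (90 - o) = 93 - o)
-O(9*(-8 - 8)) = -(93 - 9*(-8 - 8)) = -(93 - 9*(-16)) = -(93 - 1*(-144)) = -(93 + 144) = -1*237 = -237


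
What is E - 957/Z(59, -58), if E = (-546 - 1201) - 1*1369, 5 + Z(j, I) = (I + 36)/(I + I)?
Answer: -271286/93 ≈ -2917.1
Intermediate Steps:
Z(j, I) = -5 + (36 + I)/(2*I) (Z(j, I) = -5 + (I + 36)/(I + I) = -5 + (36 + I)/((2*I)) = -5 + (36 + I)*(1/(2*I)) = -5 + (36 + I)/(2*I))
E = -3116 (E = -1747 - 1369 = -3116)
E - 957/Z(59, -58) = -3116 - 957/(-9/2 + 18/(-58)) = -3116 - 957/(-9/2 + 18*(-1/58)) = -3116 - 957/(-9/2 - 9/29) = -3116 - 957/(-279/58) = -3116 - 957*(-58)/279 = -3116 - 1*(-18502/93) = -3116 + 18502/93 = -271286/93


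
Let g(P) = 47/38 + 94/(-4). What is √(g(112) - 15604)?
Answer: I*√5641081/19 ≈ 125.01*I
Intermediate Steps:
g(P) = -423/19 (g(P) = 47*(1/38) + 94*(-¼) = 47/38 - 47/2 = -423/19)
√(g(112) - 15604) = √(-423/19 - 15604) = √(-296899/19) = I*√5641081/19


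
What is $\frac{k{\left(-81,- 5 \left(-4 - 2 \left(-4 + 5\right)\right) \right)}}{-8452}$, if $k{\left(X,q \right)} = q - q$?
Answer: $0$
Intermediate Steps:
$k{\left(X,q \right)} = 0$
$\frac{k{\left(-81,- 5 \left(-4 - 2 \left(-4 + 5\right)\right) \right)}}{-8452} = \frac{0}{-8452} = 0 \left(- \frac{1}{8452}\right) = 0$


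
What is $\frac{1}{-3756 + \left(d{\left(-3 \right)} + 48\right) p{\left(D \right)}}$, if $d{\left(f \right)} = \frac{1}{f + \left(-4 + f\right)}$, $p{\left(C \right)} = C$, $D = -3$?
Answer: $- \frac{10}{38997} \approx -0.00025643$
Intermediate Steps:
$d{\left(f \right)} = \frac{1}{-4 + 2 f}$
$\frac{1}{-3756 + \left(d{\left(-3 \right)} + 48\right) p{\left(D \right)}} = \frac{1}{-3756 + \left(\frac{1}{2 \left(-2 - 3\right)} + 48\right) \left(-3\right)} = \frac{1}{-3756 + \left(\frac{1}{2 \left(-5\right)} + 48\right) \left(-3\right)} = \frac{1}{-3756 + \left(\frac{1}{2} \left(- \frac{1}{5}\right) + 48\right) \left(-3\right)} = \frac{1}{-3756 + \left(- \frac{1}{10} + 48\right) \left(-3\right)} = \frac{1}{-3756 + \frac{479}{10} \left(-3\right)} = \frac{1}{-3756 - \frac{1437}{10}} = \frac{1}{- \frac{38997}{10}} = - \frac{10}{38997}$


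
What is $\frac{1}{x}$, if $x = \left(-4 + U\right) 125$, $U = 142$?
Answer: $\frac{1}{17250} \approx 5.7971 \cdot 10^{-5}$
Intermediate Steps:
$x = 17250$ ($x = \left(-4 + 142\right) 125 = 138 \cdot 125 = 17250$)
$\frac{1}{x} = \frac{1}{17250}$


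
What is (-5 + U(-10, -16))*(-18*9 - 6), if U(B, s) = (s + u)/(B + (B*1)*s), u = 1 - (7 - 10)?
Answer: 21336/25 ≈ 853.44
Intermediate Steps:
u = 4 (u = 1 - 1*(-3) = 1 + 3 = 4)
U(B, s) = (4 + s)/(B + B*s) (U(B, s) = (s + 4)/(B + (B*1)*s) = (4 + s)/(B + B*s))
(-5 + U(-10, -16))*(-18*9 - 6) = (-5 + (4 - 16)/((-10)*(1 - 16)))*(-18*9 - 6) = (-5 - ⅒*(-12)/(-15))*(-162 - 6) = (-5 - ⅒*(-1/15)*(-12))*(-168) = (-5 - 2/25)*(-168) = -127/25*(-168) = 21336/25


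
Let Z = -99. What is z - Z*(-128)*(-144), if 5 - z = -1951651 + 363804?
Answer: 3412620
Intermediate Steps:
z = 1587852 (z = 5 - (-1951651 + 363804) = 5 - 1*(-1587847) = 5 + 1587847 = 1587852)
z - Z*(-128)*(-144) = 1587852 - (-99*(-128))*(-144) = 1587852 - 12672*(-144) = 1587852 - 1*(-1824768) = 1587852 + 1824768 = 3412620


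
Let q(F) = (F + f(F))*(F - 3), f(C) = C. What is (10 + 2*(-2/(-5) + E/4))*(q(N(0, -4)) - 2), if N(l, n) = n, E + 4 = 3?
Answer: 2781/5 ≈ 556.20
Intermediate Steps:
E = -1 (E = -4 + 3 = -1)
q(F) = 2*F*(-3 + F) (q(F) = (F + F)*(F - 3) = (2*F)*(-3 + F) = 2*F*(-3 + F))
(10 + 2*(-2/(-5) + E/4))*(q(N(0, -4)) - 2) = (10 + 2*(-2/(-5) - 1/4))*(2*(-4)*(-3 - 4) - 2) = (10 + 2*(-2*(-⅕) - 1*¼))*(2*(-4)*(-7) - 2) = (10 + 2*(⅖ - ¼))*(56 - 2) = (10 + 2*(3/20))*54 = (10 + 3/10)*54 = (103/10)*54 = 2781/5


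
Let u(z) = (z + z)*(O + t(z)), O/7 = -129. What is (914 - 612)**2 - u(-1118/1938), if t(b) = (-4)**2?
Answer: 87385010/969 ≈ 90181.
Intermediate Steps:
O = -903 (O = 7*(-129) = -903)
t(b) = 16
u(z) = -1774*z (u(z) = (z + z)*(-903 + 16) = (2*z)*(-887) = -1774*z)
(914 - 612)**2 - u(-1118/1938) = (914 - 612)**2 - (-1774)*(-1118/1938) = 302**2 - (-1774)*(-1118*1/1938) = 91204 - (-1774)*(-559)/969 = 91204 - 1*991666/969 = 91204 - 991666/969 = 87385010/969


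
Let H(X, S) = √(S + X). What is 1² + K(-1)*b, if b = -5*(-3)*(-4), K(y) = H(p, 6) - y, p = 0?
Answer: -59 - 60*√6 ≈ -205.97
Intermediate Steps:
K(y) = √6 - y (K(y) = √(6 + 0) - y = √6 - y)
b = -60 (b = 15*(-4) = -60)
1² + K(-1)*b = 1² + (√6 - 1*(-1))*(-60) = 1 + (√6 + 1)*(-60) = 1 + (1 + √6)*(-60) = 1 + (-60 - 60*√6) = -59 - 60*√6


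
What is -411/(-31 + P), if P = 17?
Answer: 411/14 ≈ 29.357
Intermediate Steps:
-411/(-31 + P) = -411/(-31 + 17) = -411/(-14) = -1/14*(-411) = 411/14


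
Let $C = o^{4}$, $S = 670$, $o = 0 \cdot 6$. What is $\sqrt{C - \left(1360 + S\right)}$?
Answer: $i \sqrt{2030} \approx 45.056 i$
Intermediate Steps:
$o = 0$
$C = 0$ ($C = 0^{4} = 0$)
$\sqrt{C - \left(1360 + S\right)} = \sqrt{0 - 2030} = \sqrt{-2030} = i \sqrt{2030}$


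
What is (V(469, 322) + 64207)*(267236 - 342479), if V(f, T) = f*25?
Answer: -5713351476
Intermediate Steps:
V(f, T) = 25*f
(V(469, 322) + 64207)*(267236 - 342479) = (25*469 + 64207)*(267236 - 342479) = (11725 + 64207)*(-75243) = 75932*(-75243) = -5713351476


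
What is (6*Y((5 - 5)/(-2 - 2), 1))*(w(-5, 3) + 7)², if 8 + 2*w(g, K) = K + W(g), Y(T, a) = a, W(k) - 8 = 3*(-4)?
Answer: 75/2 ≈ 37.500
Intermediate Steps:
W(k) = -4 (W(k) = 8 + 3*(-4) = 8 - 12 = -4)
w(g, K) = -6 + K/2 (w(g, K) = -4 + (K - 4)/2 = -4 + (-4 + K)/2 = -4 + (-2 + K/2) = -6 + K/2)
(6*Y((5 - 5)/(-2 - 2), 1))*(w(-5, 3) + 7)² = (6*1)*((-6 + (½)*3) + 7)² = 6*((-6 + 3/2) + 7)² = 6*(-9/2 + 7)² = 6*(5/2)² = 6*(25/4) = 75/2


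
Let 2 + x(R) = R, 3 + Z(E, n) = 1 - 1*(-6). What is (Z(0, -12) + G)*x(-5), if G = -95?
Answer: 637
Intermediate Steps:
Z(E, n) = 4 (Z(E, n) = -3 + (1 - 1*(-6)) = -3 + (1 + 6) = -3 + 7 = 4)
x(R) = -2 + R
(Z(0, -12) + G)*x(-5) = (4 - 95)*(-2 - 5) = -91*(-7) = 637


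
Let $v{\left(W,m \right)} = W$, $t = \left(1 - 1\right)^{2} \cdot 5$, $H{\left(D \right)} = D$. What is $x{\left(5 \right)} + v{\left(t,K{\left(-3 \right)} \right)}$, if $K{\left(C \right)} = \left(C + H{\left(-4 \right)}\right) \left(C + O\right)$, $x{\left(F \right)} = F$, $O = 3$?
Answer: $5$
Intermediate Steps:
$t = 0$ ($t = 0^{2} \cdot 5 = 0 \cdot 5 = 0$)
$K{\left(C \right)} = \left(-4 + C\right) \left(3 + C\right)$ ($K{\left(C \right)} = \left(C - 4\right) \left(C + 3\right) = \left(-4 + C\right) \left(3 + C\right)$)
$x{\left(5 \right)} + v{\left(t,K{\left(-3 \right)} \right)} = 5 + 0 = 5$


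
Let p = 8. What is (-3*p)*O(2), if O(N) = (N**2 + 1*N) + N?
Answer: -192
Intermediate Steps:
O(N) = N**2 + 2*N (O(N) = (N**2 + N) + N = (N + N**2) + N = N**2 + 2*N)
(-3*p)*O(2) = (-3*8)*(2*(2 + 2)) = -48*4 = -24*8 = -192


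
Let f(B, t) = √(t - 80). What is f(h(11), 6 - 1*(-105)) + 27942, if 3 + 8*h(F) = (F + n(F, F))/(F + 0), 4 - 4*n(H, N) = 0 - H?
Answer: 27942 + √31 ≈ 27948.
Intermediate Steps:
n(H, N) = 1 + H/4 (n(H, N) = 1 - (0 - H)/4 = 1 - (-1)*H/4 = 1 + H/4)
h(F) = -3/8 + (1 + 5*F/4)/(8*F) (h(F) = -3/8 + ((F + (1 + F/4))/(F + 0))/8 = -3/8 + ((1 + 5*F/4)/F)/8 = -3/8 + (1 + 5*F/4)/(8*F))
f(B, t) = √(-80 + t)
f(h(11), 6 - 1*(-105)) + 27942 = √(-80 + (6 - 1*(-105))) + 27942 = √(-80 + (6 + 105)) + 27942 = √(-80 + 111) + 27942 = √31 + 27942 = 27942 + √31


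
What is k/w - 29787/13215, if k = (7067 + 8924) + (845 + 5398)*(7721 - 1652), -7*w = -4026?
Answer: 584376619388/8867265 ≈ 65903.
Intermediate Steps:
w = 4026/7 (w = -⅐*(-4026) = 4026/7 ≈ 575.14)
k = 37904758 (k = 15991 + 6243*6069 = 15991 + 37888767 = 37904758)
k/w - 29787/13215 = 37904758/(4026/7) - 29787/13215 = 37904758*(7/4026) - 29787*1/13215 = 132666653/2013 - 9929/4405 = 584376619388/8867265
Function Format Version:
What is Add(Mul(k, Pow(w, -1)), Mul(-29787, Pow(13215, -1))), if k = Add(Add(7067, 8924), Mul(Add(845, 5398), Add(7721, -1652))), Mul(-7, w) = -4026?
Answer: Rational(584376619388, 8867265) ≈ 65903.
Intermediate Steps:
w = Rational(4026, 7) (w = Mul(Rational(-1, 7), -4026) = Rational(4026, 7) ≈ 575.14)
k = 37904758 (k = Add(15991, Mul(6243, 6069)) = Add(15991, 37888767) = 37904758)
Add(Mul(k, Pow(w, -1)), Mul(-29787, Pow(13215, -1))) = Add(Mul(37904758, Pow(Rational(4026, 7), -1)), Mul(-29787, Pow(13215, -1))) = Add(Mul(37904758, Rational(7, 4026)), Mul(-29787, Rational(1, 13215))) = Add(Rational(132666653, 2013), Rational(-9929, 4405)) = Rational(584376619388, 8867265)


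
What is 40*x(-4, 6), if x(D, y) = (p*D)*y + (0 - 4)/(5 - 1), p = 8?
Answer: -7720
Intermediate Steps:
x(D, y) = -1 + 8*D*y (x(D, y) = (8*D)*y + (0 - 4)/(5 - 1) = 8*D*y - 4/4 = 8*D*y - 4*1/4 = 8*D*y - 1 = -1 + 8*D*y)
40*x(-4, 6) = 40*(-1 + 8*(-4)*6) = 40*(-1 - 192) = 40*(-193) = -7720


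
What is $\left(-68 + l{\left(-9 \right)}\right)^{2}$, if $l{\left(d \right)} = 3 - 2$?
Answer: $4489$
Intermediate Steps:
$l{\left(d \right)} = 1$ ($l{\left(d \right)} = 3 - 2 = 1$)
$\left(-68 + l{\left(-9 \right)}\right)^{2} = \left(-68 + 1\right)^{2} = \left(-67\right)^{2} = 4489$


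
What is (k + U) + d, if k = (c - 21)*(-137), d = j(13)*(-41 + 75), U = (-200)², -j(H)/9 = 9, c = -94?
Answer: 53001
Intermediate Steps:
j(H) = -81 (j(H) = -9*9 = -81)
U = 40000
d = -2754 (d = -81*(-41 + 75) = -81*34 = -2754)
k = 15755 (k = (-94 - 21)*(-137) = -115*(-137) = 15755)
(k + U) + d = (15755 + 40000) - 2754 = 55755 - 2754 = 53001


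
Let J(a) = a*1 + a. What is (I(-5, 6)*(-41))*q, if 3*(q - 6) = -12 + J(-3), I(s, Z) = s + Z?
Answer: 0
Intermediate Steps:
J(a) = 2*a (J(a) = a + a = 2*a)
I(s, Z) = Z + s
q = 0 (q = 6 + (-12 + 2*(-3))/3 = 6 + (-12 - 6)/3 = 6 + (1/3)*(-18) = 6 - 6 = 0)
(I(-5, 6)*(-41))*q = ((6 - 5)*(-41))*0 = (1*(-41))*0 = -41*0 = 0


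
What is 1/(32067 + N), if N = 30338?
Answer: 1/62405 ≈ 1.6024e-5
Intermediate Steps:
1/(32067 + N) = 1/(32067 + 30338) = 1/62405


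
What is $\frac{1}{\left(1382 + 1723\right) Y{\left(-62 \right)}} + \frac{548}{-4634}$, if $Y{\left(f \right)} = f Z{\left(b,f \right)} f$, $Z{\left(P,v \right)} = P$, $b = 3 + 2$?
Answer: $- \frac{16351797083}{138274157700} \approx -0.11826$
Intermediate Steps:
$b = 5$
$Y{\left(f \right)} = 5 f^{2}$ ($Y{\left(f \right)} = f 5 f = 5 f f = 5 f^{2}$)
$\frac{1}{\left(1382 + 1723\right) Y{\left(-62 \right)}} + \frac{548}{-4634} = \frac{1}{\left(1382 + 1723\right) 5 \left(-62\right)^{2}} + \frac{548}{-4634} = \frac{1}{3105 \cdot 5 \cdot 3844} + 548 \left(- \frac{1}{4634}\right) = \frac{1}{3105 \cdot 19220} - \frac{274}{2317} = \frac{1}{3105} \cdot \frac{1}{19220} - \frac{274}{2317} = \frac{1}{59678100} - \frac{274}{2317} = - \frac{16351797083}{138274157700}$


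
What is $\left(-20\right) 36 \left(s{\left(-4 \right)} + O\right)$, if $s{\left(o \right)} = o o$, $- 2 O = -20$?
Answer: $-18720$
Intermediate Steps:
$O = 10$ ($O = \left(- \frac{1}{2}\right) \left(-20\right) = 10$)
$s{\left(o \right)} = o^{2}$
$\left(-20\right) 36 \left(s{\left(-4 \right)} + O\right) = \left(-20\right) 36 \left(\left(-4\right)^{2} + 10\right) = - 720 \left(16 + 10\right) = \left(-720\right) 26 = -18720$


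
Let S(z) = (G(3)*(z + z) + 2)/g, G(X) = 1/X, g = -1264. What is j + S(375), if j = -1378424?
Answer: -435582047/316 ≈ -1.3784e+6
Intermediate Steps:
S(z) = -1/632 - z/1896 (S(z) = ((z + z)/3 + 2)/(-1264) = ((2*z)/3 + 2)*(-1/1264) = (2*z/3 + 2)*(-1/1264) = (2 + 2*z/3)*(-1/1264) = -1/632 - z/1896)
j + S(375) = -1378424 + (-1/632 - 1/1896*375) = -1378424 + (-1/632 - 125/632) = -1378424 - 63/316 = -435582047/316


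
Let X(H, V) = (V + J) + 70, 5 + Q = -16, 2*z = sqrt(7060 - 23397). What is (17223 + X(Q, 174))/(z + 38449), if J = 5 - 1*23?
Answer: 2683586404/5913318741 - 1081838*I*sqrt(17)/5913318741 ≈ 0.45382 - 0.00075432*I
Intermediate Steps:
z = 31*I*sqrt(17)/2 (z = sqrt(7060 - 23397)/2 = sqrt(-16337)/2 = (31*I*sqrt(17))/2 = 31*I*sqrt(17)/2 ≈ 63.908*I)
J = -18 (J = 5 - 23 = -18)
Q = -21 (Q = -5 - 16 = -21)
X(H, V) = 52 + V (X(H, V) = (V - 18) + 70 = (-18 + V) + 70 = 52 + V)
(17223 + X(Q, 174))/(z + 38449) = (17223 + (52 + 174))/(31*I*sqrt(17)/2 + 38449) = (17223 + 226)/(38449 + 31*I*sqrt(17)/2) = 17449/(38449 + 31*I*sqrt(17)/2)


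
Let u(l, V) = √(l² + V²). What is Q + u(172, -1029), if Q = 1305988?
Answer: 1305988 + 5*√43537 ≈ 1.3070e+6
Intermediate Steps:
u(l, V) = √(V² + l²)
Q + u(172, -1029) = 1305988 + √((-1029)² + 172²) = 1305988 + √(1058841 + 29584) = 1305988 + √1088425 = 1305988 + 5*√43537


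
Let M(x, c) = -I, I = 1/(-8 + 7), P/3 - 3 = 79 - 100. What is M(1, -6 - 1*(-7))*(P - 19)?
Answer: -73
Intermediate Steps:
P = -54 (P = 9 + 3*(79 - 100) = 9 + 3*(-21) = 9 - 63 = -54)
I = -1 (I = 1/(-1) = -1)
M(x, c) = 1 (M(x, c) = -1*(-1) = 1)
M(1, -6 - 1*(-7))*(P - 19) = 1*(-54 - 19) = 1*(-73) = -73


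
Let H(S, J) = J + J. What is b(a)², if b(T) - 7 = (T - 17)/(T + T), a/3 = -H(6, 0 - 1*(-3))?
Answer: 82369/1296 ≈ 63.556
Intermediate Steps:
H(S, J) = 2*J
a = -18 (a = 3*(-2*(0 - 1*(-3))) = 3*(-2*(0 + 3)) = 3*(-2*3) = 3*(-1*6) = 3*(-6) = -18)
b(T) = 7 + (-17 + T)/(2*T) (b(T) = 7 + (T - 17)/(T + T) = 7 + (-17 + T)/((2*T)) = 7 + (-17 + T)*(1/(2*T)) = 7 + (-17 + T)/(2*T))
b(a)² = ((½)*(-17 + 15*(-18))/(-18))² = ((½)*(-1/18)*(-17 - 270))² = ((½)*(-1/18)*(-287))² = (287/36)² = 82369/1296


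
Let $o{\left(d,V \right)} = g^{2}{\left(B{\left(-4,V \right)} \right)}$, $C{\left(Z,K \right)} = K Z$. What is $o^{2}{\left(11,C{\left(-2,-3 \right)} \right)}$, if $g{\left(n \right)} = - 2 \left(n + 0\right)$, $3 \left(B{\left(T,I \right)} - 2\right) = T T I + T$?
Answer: $\frac{1475789056}{81} \approx 1.822 \cdot 10^{7}$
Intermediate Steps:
$B{\left(T,I \right)} = 2 + \frac{T}{3} + \frac{I T^{2}}{3}$ ($B{\left(T,I \right)} = 2 + \frac{T T I + T}{3} = 2 + \frac{T^{2} I + T}{3} = 2 + \frac{I T^{2} + T}{3} = 2 + \frac{T + I T^{2}}{3} = 2 + \left(\frac{T}{3} + \frac{I T^{2}}{3}\right) = 2 + \frac{T}{3} + \frac{I T^{2}}{3}$)
$g{\left(n \right)} = - 2 n$
$o{\left(d,V \right)} = \left(- \frac{4}{3} - \frac{32 V}{3}\right)^{2}$ ($o{\left(d,V \right)} = \left(- 2 \left(2 + \frac{1}{3} \left(-4\right) + \frac{V \left(-4\right)^{2}}{3}\right)\right)^{2} = \left(- 2 \left(2 - \frac{4}{3} + \frac{1}{3} V 16\right)\right)^{2} = \left(- 2 \left(2 - \frac{4}{3} + \frac{16 V}{3}\right)\right)^{2} = \left(- 2 \left(\frac{2}{3} + \frac{16 V}{3}\right)\right)^{2} = \left(- \frac{4}{3} - \frac{32 V}{3}\right)^{2}$)
$o^{2}{\left(11,C{\left(-2,-3 \right)} \right)} = \left(\frac{16 \left(1 + 8 \left(\left(-3\right) \left(-2\right)\right)\right)^{2}}{9}\right)^{2} = \left(\frac{16 \left(1 + 8 \cdot 6\right)^{2}}{9}\right)^{2} = \left(\frac{16 \left(1 + 48\right)^{2}}{9}\right)^{2} = \left(\frac{16 \cdot 49^{2}}{9}\right)^{2} = \left(\frac{16}{9} \cdot 2401\right)^{2} = \left(\frac{38416}{9}\right)^{2} = \frac{1475789056}{81}$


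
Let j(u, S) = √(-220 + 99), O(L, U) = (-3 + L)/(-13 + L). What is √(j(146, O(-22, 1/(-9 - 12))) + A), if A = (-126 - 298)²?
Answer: √(179776 + 11*I) ≈ 424.0 + 0.013*I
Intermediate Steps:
O(L, U) = (-3 + L)/(-13 + L)
j(u, S) = 11*I (j(u, S) = √(-121) = 11*I)
A = 179776 (A = (-424)² = 179776)
√(j(146, O(-22, 1/(-9 - 12))) + A) = √(11*I + 179776) = √(179776 + 11*I)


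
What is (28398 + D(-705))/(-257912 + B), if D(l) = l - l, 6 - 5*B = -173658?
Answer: -70995/557948 ≈ -0.12724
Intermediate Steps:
B = 173664/5 (B = 6/5 - ⅕*(-173658) = 6/5 + 173658/5 = 173664/5 ≈ 34733.)
D(l) = 0
(28398 + D(-705))/(-257912 + B) = (28398 + 0)/(-257912 + 173664/5) = 28398/(-1115896/5) = 28398*(-5/1115896) = -70995/557948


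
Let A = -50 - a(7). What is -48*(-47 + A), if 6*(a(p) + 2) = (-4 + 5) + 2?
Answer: 4584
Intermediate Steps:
a(p) = -3/2 (a(p) = -2 + ((-4 + 5) + 2)/6 = -2 + (1 + 2)/6 = -2 + (⅙)*3 = -2 + ½ = -3/2)
A = -97/2 (A = -50 - 1*(-3/2) = -50 + 3/2 = -97/2 ≈ -48.500)
-48*(-47 + A) = -48*(-47 - 97/2) = -48*(-191/2) = 4584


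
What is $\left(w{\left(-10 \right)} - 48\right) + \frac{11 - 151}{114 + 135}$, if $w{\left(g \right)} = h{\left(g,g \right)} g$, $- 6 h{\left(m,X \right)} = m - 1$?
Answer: $- \frac{16657}{249} \approx -66.896$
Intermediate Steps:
$h{\left(m,X \right)} = \frac{1}{6} - \frac{m}{6}$ ($h{\left(m,X \right)} = - \frac{m - 1}{6} = - \frac{-1 + m}{6} = \frac{1}{6} - \frac{m}{6}$)
$w{\left(g \right)} = g \left(\frac{1}{6} - \frac{g}{6}\right)$ ($w{\left(g \right)} = \left(\frac{1}{6} - \frac{g}{6}\right) g = g \left(\frac{1}{6} - \frac{g}{6}\right)$)
$\left(w{\left(-10 \right)} - 48\right) + \frac{11 - 151}{114 + 135} = \left(\frac{1}{6} \left(-10\right) \left(1 - -10\right) - 48\right) + \frac{11 - 151}{114 + 135} = \left(\frac{1}{6} \left(-10\right) \left(1 + 10\right) - 48\right) - \frac{140}{249} = \left(\frac{1}{6} \left(-10\right) 11 - 48\right) - \frac{140}{249} = \left(- \frac{55}{3} - 48\right) - \frac{140}{249} = - \frac{199}{3} - \frac{140}{249} = - \frac{16657}{249}$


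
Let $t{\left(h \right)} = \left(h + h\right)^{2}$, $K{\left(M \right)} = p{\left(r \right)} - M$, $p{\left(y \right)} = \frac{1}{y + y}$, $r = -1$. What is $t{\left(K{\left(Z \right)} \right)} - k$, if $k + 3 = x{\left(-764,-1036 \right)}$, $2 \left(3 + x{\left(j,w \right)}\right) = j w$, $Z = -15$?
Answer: $-394905$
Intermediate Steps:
$p{\left(y \right)} = \frac{1}{2 y}$
$K{\left(M \right)} = - \frac{1}{2} - M$ ($K{\left(M \right)} = \frac{1}{2 \left(-1\right)} - M = \frac{1}{2} \left(-1\right) - M = - \frac{1}{2} - M$)
$x{\left(j,w \right)} = -3 + \frac{j w}{2}$
$t{\left(h \right)} = 4 h^{2}$ ($t{\left(h \right)} = \left(2 h\right)^{2} = 4 h^{2}$)
$k = 395746$ ($k = -3 - \left(3 + 382 \left(-1036\right)\right) = -3 + \left(-3 + 395752\right) = -3 + 395749 = 395746$)
$t{\left(K{\left(Z \right)} \right)} - k = 4 \left(- \frac{1}{2} - -15\right)^{2} - 395746 = 4 \left(- \frac{1}{2} + 15\right)^{2} - 395746 = 4 \left(\frac{29}{2}\right)^{2} - 395746 = 4 \cdot \frac{841}{4} - 395746 = 841 - 395746 = -394905$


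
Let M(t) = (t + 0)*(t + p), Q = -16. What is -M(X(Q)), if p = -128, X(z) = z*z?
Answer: -32768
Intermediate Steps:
X(z) = z²
M(t) = t*(-128 + t) (M(t) = (t + 0)*(t - 128) = t*(-128 + t))
-M(X(Q)) = -(-16)²*(-128 + (-16)²) = -256*(-128 + 256) = -256*128 = -1*32768 = -32768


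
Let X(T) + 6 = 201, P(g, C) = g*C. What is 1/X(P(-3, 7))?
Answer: 1/195 ≈ 0.0051282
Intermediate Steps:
P(g, C) = C*g
X(T) = 195 (X(T) = -6 + 201 = 195)
1/X(P(-3, 7)) = 1/195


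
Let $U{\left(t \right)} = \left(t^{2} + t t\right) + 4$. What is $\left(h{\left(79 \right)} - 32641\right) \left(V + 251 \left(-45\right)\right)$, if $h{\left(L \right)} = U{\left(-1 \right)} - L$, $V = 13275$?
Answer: $-64773720$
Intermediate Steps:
$U{\left(t \right)} = 4 + 2 t^{2}$ ($U{\left(t \right)} = \left(t^{2} + t^{2}\right) + 4 = 2 t^{2} + 4 = 4 + 2 t^{2}$)
$h{\left(L \right)} = 6 - L$ ($h{\left(L \right)} = \left(4 + 2 \left(-1\right)^{2}\right) - L = \left(4 + 2 \cdot 1\right) - L = \left(4 + 2\right) - L = 6 - L$)
$\left(h{\left(79 \right)} - 32641\right) \left(V + 251 \left(-45\right)\right) = \left(\left(6 - 79\right) - 32641\right) \left(13275 + 251 \left(-45\right)\right) = \left(\left(6 - 79\right) - 32641\right) \left(13275 - 11295\right) = \left(-73 - 32641\right) 1980 = \left(-32714\right) 1980 = -64773720$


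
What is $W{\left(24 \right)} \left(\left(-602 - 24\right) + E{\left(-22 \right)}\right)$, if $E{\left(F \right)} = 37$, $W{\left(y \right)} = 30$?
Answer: $-17670$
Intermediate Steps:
$W{\left(24 \right)} \left(\left(-602 - 24\right) + E{\left(-22 \right)}\right) = 30 \left(\left(-602 - 24\right) + 37\right) = 30 \left(-626 + 37\right) = 30 \left(-589\right) = -17670$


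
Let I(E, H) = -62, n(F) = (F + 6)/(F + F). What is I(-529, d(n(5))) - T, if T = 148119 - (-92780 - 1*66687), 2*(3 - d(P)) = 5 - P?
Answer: -307648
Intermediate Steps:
n(F) = (6 + F)/(2*F) (n(F) = (6 + F)/((2*F)) = (6 + F)*(1/(2*F)) = (6 + F)/(2*F))
d(P) = ½ + P/2 (d(P) = 3 - (5 - P)/2 = 3 + (-5/2 + P/2) = ½ + P/2)
T = 307586 (T = 148119 - (-92780 - 66687) = 148119 - 1*(-159467) = 148119 + 159467 = 307586)
I(-529, d(n(5))) - T = -62 - 1*307586 = -62 - 307586 = -307648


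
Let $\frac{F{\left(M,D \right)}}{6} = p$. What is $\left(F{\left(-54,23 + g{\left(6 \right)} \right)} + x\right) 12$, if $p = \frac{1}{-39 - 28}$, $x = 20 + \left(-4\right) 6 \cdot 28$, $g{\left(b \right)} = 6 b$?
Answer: $- \frac{524280}{67} \approx -7825.1$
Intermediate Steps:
$x = -652$ ($x = 20 - 672 = -652$)
$p = - \frac{1}{67}$ ($p = \frac{1}{-67} = - \frac{1}{67} \approx -0.014925$)
$F{\left(M,D \right)} = - \frac{6}{67}$ ($F{\left(M,D \right)} = 6 \left(- \frac{1}{67}\right) = - \frac{6}{67}$)
$\left(F{\left(-54,23 + g{\left(6 \right)} \right)} + x\right) 12 = \left(- \frac{6}{67} - 652\right) 12 = \left(- \frac{43690}{67}\right) 12 = - \frac{524280}{67}$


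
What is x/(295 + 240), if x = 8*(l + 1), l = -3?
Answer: -16/535 ≈ -0.029907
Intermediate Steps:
x = -16 (x = 8*(-3 + 1) = 8*(-2) = -16)
x/(295 + 240) = -16/(295 + 240) = -16/535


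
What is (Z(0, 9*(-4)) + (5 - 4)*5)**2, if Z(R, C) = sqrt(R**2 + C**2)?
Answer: 1681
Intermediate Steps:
Z(R, C) = sqrt(C**2 + R**2)
(Z(0, 9*(-4)) + (5 - 4)*5)**2 = (sqrt((9*(-4))**2 + 0**2) + (5 - 4)*5)**2 = (sqrt((-36)**2 + 0) + 1*5)**2 = (sqrt(1296 + 0) + 5)**2 = (sqrt(1296) + 5)**2 = (36 + 5)**2 = 41**2 = 1681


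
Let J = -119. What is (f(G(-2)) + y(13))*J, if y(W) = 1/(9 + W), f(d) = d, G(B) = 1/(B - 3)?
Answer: 2023/110 ≈ 18.391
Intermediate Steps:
G(B) = 1/(-3 + B)
(f(G(-2)) + y(13))*J = (1/(-3 - 2) + 1/(9 + 13))*(-119) = (1/(-5) + 1/22)*(-119) = (-1/5 + 1/22)*(-119) = -17/110*(-119) = 2023/110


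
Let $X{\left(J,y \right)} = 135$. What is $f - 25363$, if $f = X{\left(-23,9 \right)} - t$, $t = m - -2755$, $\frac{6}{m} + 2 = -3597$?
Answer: $- \frac{100710811}{3599} \approx -27983.0$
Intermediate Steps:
$m = - \frac{6}{3599}$ ($m = \frac{6}{-2 - 3597} = \frac{6}{-3599} = 6 \left(- \frac{1}{3599}\right) = - \frac{6}{3599} \approx -0.0016671$)
$t = \frac{9915239}{3599}$ ($t = - \frac{6}{3599} - -2755 = - \frac{6}{3599} + 2755 = \frac{9915239}{3599} \approx 2755.0$)
$f = - \frac{9429374}{3599}$ ($f = 135 - \frac{9915239}{3599} = - \frac{9429374}{3599} \approx -2620.0$)
$f - 25363 = - \frac{9429374}{3599} - 25363 = - \frac{100710811}{3599}$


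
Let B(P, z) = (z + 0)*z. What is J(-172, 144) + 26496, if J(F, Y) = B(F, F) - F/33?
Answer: 1850812/33 ≈ 56085.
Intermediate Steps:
B(P, z) = z² (B(P, z) = z*z = z²)
J(F, Y) = F² - F/33
J(-172, 144) + 26496 = -172*(-1/33 - 172) + 26496 = -172*(-5677/33) + 26496 = 976444/33 + 26496 = 1850812/33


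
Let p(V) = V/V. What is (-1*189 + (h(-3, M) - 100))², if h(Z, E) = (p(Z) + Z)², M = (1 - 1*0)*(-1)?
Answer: 81225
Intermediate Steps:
p(V) = 1
M = -1 (M = (1 + 0)*(-1) = 1*(-1) = -1)
h(Z, E) = (1 + Z)²
(-1*189 + (h(-3, M) - 100))² = (-1*189 + ((1 - 3)² - 100))² = (-189 + ((-2)² - 100))² = (-189 + (4 - 100))² = (-189 - 96)² = (-285)² = 81225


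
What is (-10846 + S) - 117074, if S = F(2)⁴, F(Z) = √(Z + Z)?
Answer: -127904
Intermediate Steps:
F(Z) = √2*√Z (F(Z) = √(2*Z) = √2*√Z)
S = 16 (S = (√2*√2)⁴ = 2⁴ = 16)
(-10846 + S) - 117074 = (-10846 + 16) - 117074 = -10830 - 117074 = -127904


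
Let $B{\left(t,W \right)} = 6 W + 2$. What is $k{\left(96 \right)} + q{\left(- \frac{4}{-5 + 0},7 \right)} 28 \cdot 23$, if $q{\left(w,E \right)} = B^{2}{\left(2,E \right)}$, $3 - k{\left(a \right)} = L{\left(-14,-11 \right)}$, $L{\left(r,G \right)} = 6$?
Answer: $1246781$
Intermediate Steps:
$k{\left(a \right)} = -3$ ($k{\left(a \right)} = 3 - 6 = -3$)
$B{\left(t,W \right)} = 2 + 6 W$
$q{\left(w,E \right)} = \left(2 + 6 E\right)^{2}$
$k{\left(96 \right)} + q{\left(- \frac{4}{-5 + 0},7 \right)} 28 \cdot 23 = -3 + 4 \left(1 + 3 \cdot 7\right)^{2} \cdot 28 \cdot 23 = -3 + 4 \left(1 + 21\right)^{2} \cdot 28 \cdot 23 = -3 + 4 \cdot 22^{2} \cdot 28 \cdot 23 = -3 + 4 \cdot 484 \cdot 28 \cdot 23 = -3 + 1936 \cdot 28 \cdot 23 = -3 + 54208 \cdot 23 = -3 + 1246784 = 1246781$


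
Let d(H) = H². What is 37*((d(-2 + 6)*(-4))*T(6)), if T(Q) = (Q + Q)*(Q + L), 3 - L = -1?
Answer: -284160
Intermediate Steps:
L = 4 (L = 3 - 1*(-1) = 3 + 1 = 4)
T(Q) = 2*Q*(4 + Q) (T(Q) = (Q + Q)*(Q + 4) = (2*Q)*(4 + Q) = 2*Q*(4 + Q))
37*((d(-2 + 6)*(-4))*T(6)) = 37*(((-2 + 6)²*(-4))*(2*6*(4 + 6))) = 37*((4²*(-4))*(2*6*10)) = 37*((16*(-4))*120) = 37*(-64*120) = 37*(-7680) = -284160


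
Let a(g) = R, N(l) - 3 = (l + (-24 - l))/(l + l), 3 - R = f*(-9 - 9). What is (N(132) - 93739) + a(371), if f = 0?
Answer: -1031064/11 ≈ -93733.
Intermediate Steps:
R = 3 (R = 3 - 0*(-9 - 9) = 3 - 0*(-18) = 3 - 1*0 = 3 + 0 = 3)
N(l) = 3 - 12/l (N(l) = 3 + (l + (-24 - l))/(l + l) = 3 - 24*1/(2*l) = 3 - 12/l)
a(g) = 3
(N(132) - 93739) + a(371) = ((3 - 12/132) - 93739) + 3 = ((3 - 12*1/132) - 93739) + 3 = ((3 - 1/11) - 93739) + 3 = (32/11 - 93739) + 3 = -1031097/11 + 3 = -1031064/11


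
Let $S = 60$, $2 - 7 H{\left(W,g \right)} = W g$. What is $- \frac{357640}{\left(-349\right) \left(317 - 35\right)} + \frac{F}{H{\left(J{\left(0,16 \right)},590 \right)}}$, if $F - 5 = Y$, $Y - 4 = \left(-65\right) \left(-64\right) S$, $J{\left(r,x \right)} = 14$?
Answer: $- \frac{84504369407}{406367922} \approx -207.95$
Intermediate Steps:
$H{\left(W,g \right)} = \frac{2}{7} - \frac{W g}{7}$
$Y = 249604$ ($Y = 4 + \left(-65\right) \left(-64\right) 60 = 4 + 4160 \cdot 60 = 4 + 249600 = 249604$)
$F = 249609$ ($F = 5 + 249604 = 249609$)
$- \frac{357640}{\left(-349\right) \left(317 - 35\right)} + \frac{F}{H{\left(J{\left(0,16 \right)},590 \right)}} = - \frac{357640}{\left(-349\right) \left(317 - 35\right)} + \frac{249609}{\frac{2}{7} - 2 \cdot 590} = - \frac{357640}{\left(-349\right) 282} + \frac{249609}{\frac{2}{7} - 1180} = - \frac{357640}{-98418} + \frac{249609}{- \frac{8258}{7}} = \left(-357640\right) \left(- \frac{1}{98418}\right) + 249609 \left(- \frac{7}{8258}\right) = \frac{178820}{49209} - \frac{1747263}{8258} = - \frac{84504369407}{406367922}$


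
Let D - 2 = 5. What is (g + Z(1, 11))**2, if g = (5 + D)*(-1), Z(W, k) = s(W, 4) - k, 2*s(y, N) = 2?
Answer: 484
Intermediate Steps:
D = 7 (D = 2 + 5 = 7)
s(y, N) = 1 (s(y, N) = (1/2)*2 = 1)
Z(W, k) = 1 - k
g = -12 (g = (5 + 7)*(-1) = 12*(-1) = -12)
(g + Z(1, 11))**2 = (-12 + (1 - 1*11))**2 = (-12 + (1 - 11))**2 = (-12 - 10)**2 = (-22)**2 = 484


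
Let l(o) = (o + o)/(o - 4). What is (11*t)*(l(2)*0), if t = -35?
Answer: 0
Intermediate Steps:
l(o) = 2*o/(-4 + o) (l(o) = (2*o)/(-4 + o) = 2*o/(-4 + o))
(11*t)*(l(2)*0) = (11*(-35))*((2*2/(-4 + 2))*0) = -385*2*2/(-2)*0 = -385*2*2*(-½)*0 = -(-770)*0 = -385*0 = 0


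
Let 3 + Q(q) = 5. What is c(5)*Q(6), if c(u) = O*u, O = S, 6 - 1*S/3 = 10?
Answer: -120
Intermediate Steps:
S = -12 (S = 18 - 3*10 = 18 - 30 = -12)
O = -12
Q(q) = 2 (Q(q) = -3 + 5 = 2)
c(u) = -12*u
c(5)*Q(6) = -12*5*2 = -60*2 = -120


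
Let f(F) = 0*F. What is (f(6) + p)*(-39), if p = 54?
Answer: -2106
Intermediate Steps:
f(F) = 0
(f(6) + p)*(-39) = (0 + 54)*(-39) = 54*(-39) = -2106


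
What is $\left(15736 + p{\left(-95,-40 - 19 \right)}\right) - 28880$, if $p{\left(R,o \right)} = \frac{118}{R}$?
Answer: $- \frac{1248798}{95} \approx -13145.0$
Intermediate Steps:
$\left(15736 + p{\left(-95,-40 - 19 \right)}\right) - 28880 = \left(15736 + \frac{118}{-95}\right) - 28880 = \left(15736 + 118 \left(- \frac{1}{95}\right)\right) - 28880 = \left(15736 - \frac{118}{95}\right) - 28880 = \frac{1494802}{95} - 28880 = - \frac{1248798}{95}$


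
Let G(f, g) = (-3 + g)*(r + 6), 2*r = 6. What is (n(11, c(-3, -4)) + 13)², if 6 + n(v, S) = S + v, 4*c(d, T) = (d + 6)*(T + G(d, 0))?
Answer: 441/16 ≈ 27.563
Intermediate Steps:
r = 3 (r = (½)*6 = 3)
G(f, g) = -27 + 9*g (G(f, g) = (-3 + g)*(3 + 6) = (-3 + g)*9 = -27 + 9*g)
c(d, T) = (-27 + T)*(6 + d)/4 (c(d, T) = ((d + 6)*(T + (-27 + 9*0)))/4 = ((6 + d)*(T + (-27 + 0)))/4 = ((6 + d)*(T - 27))/4 = ((6 + d)*(-27 + T))/4 = ((-27 + T)*(6 + d))/4 = (-27 + T)*(6 + d)/4)
n(v, S) = -6 + S + v (n(v, S) = -6 + (S + v) = -6 + S + v)
(n(11, c(-3, -4)) + 13)² = ((-6 + (-81/2 - 27/4*(-3) + (3/2)*(-4) + (¼)*(-4)*(-3)) + 11) + 13)² = ((-6 + (-81/2 + 81/4 - 6 + 3) + 11) + 13)² = ((-6 - 93/4 + 11) + 13)² = (-73/4 + 13)² = (-21/4)² = 441/16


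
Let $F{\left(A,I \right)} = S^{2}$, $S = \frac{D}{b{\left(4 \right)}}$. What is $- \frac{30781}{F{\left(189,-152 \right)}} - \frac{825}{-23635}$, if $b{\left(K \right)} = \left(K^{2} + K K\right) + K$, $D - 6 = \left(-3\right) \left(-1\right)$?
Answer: $- \frac{2328028427}{4727} \approx -4.925 \cdot 10^{5}$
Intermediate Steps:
$D = 9$ ($D = 6 - -3 = 6 + 3 = 9$)
$b{\left(K \right)} = K + 2 K^{2}$ ($b{\left(K \right)} = \left(K^{2} + K^{2}\right) + K = 2 K^{2} + K = K + 2 K^{2}$)
$S = \frac{1}{4}$ ($S = \frac{9}{4 \left(1 + 2 \cdot 4\right)} = \frac{9}{4 \left(1 + 8\right)} = \frac{9}{4 \cdot 9} = \frac{9}{36} = 9 \cdot \frac{1}{36} = \frac{1}{4} \approx 0.25$)
$F{\left(A,I \right)} = \frac{1}{16}$ ($F{\left(A,I \right)} = \left(\frac{1}{4}\right)^{2} = \frac{1}{16}$)
$- \frac{30781}{F{\left(189,-152 \right)}} - \frac{825}{-23635} = - 30781 \frac{1}{\frac{1}{16}} - \frac{825}{-23635} = \left(-30781\right) 16 - - \frac{165}{4727} = -492496 + \frac{165}{4727} = - \frac{2328028427}{4727}$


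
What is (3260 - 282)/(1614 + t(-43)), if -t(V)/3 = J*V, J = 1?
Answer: 2978/1743 ≈ 1.7085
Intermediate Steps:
t(V) = -3*V
(3260 - 282)/(1614 + t(-43)) = (3260 - 282)/(1614 - 3*(-43)) = 2978/(1614 + 129) = 2978/1743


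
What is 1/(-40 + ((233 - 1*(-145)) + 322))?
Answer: 1/660 ≈ 0.0015152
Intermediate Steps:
1/(-40 + ((233 - 1*(-145)) + 322)) = 1/(-40 + ((233 + 145) + 322)) = 1/(-40 + (378 + 322)) = 1/(-40 + 700) = 1/660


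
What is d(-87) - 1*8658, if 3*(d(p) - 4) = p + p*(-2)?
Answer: -8625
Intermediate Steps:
d(p) = 4 - p/3 (d(p) = 4 + (p + p*(-2))/3 = 4 + (p - 2*p)/3 = 4 + (-p)/3 = 4 - p/3)
d(-87) - 1*8658 = (4 - ⅓*(-87)) - 1*8658 = (4 + 29) - 8658 = 33 - 8658 = -8625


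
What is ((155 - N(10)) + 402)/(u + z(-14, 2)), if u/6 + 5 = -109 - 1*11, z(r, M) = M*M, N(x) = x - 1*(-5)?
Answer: -271/373 ≈ -0.72654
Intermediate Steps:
N(x) = 5 + x (N(x) = x + 5 = 5 + x)
z(r, M) = M²
u = -750 (u = -30 + 6*(-109 - 1*11) = -30 + 6*(-109 - 11) = -30 + 6*(-120) = -30 - 720 = -750)
((155 - N(10)) + 402)/(u + z(-14, 2)) = ((155 - (5 + 10)) + 402)/(-750 + 2²) = ((155 - 1*15) + 402)/(-750 + 4) = ((155 - 15) + 402)/(-746) = (140 + 402)*(-1/746) = 542*(-1/746) = -271/373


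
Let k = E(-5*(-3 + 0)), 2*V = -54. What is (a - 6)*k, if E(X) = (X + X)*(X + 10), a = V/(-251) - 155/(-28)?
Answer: -940125/3514 ≈ -267.54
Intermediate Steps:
V = -27 (V = (½)*(-54) = -27)
a = 39661/7028 (a = -27/(-251) - 155/(-28) = -27*(-1/251) - 155*(-1/28) = 27/251 + 155/28 = 39661/7028 ≈ 5.6433)
E(X) = 2*X*(10 + X) (E(X) = (2*X)*(10 + X) = 2*X*(10 + X))
k = 750 (k = 2*(-5*(-3 + 0))*(10 - 5*(-3 + 0)) = 2*(-5*(-3))*(10 - 5*(-3)) = 2*15*(10 + 15) = 2*15*25 = 750)
(a - 6)*k = (39661/7028 - 6)*750 = -2507/7028*750 = -940125/3514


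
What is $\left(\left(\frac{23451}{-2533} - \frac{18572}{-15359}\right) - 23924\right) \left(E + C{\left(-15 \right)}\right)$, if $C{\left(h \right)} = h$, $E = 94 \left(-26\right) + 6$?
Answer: $\frac{2283891991935433}{38904347} \approx 5.8705 \cdot 10^{7}$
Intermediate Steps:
$E = -2438$ ($E = -2444 + 6 = -2438$)
$\left(\left(\frac{23451}{-2533} - \frac{18572}{-15359}\right) - 23924\right) \left(E + C{\left(-15 \right)}\right) = \left(\left(\frac{23451}{-2533} - \frac{18572}{-15359}\right) - 23924\right) \left(-2438 - 15\right) = \left(\left(23451 \left(- \frac{1}{2533}\right) - - \frac{18572}{15359}\right) - 23924\right) \left(-2453\right) = \left(\left(- \frac{23451}{2533} + \frac{18572}{15359}\right) - 23924\right) \left(-2453\right) = \left(- \frac{313141033}{38904347} - 23924\right) \left(-2453\right) = \left(- \frac{931060738661}{38904347}\right) \left(-2453\right) = \frac{2283891991935433}{38904347}$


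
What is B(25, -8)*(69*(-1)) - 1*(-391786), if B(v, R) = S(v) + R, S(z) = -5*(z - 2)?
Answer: 400273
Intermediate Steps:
S(z) = 10 - 5*z (S(z) = -5*(-2 + z) = 10 - 5*z)
B(v, R) = 10 + R - 5*v (B(v, R) = (10 - 5*v) + R = 10 + R - 5*v)
B(25, -8)*(69*(-1)) - 1*(-391786) = (10 - 8 - 5*25)*(69*(-1)) - 1*(-391786) = (10 - 8 - 125)*(-69) + 391786 = -123*(-69) + 391786 = 8487 + 391786 = 400273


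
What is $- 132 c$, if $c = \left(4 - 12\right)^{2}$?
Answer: $-8448$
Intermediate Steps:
$c = 64$ ($c = \left(-8\right)^{2} = 64$)
$- 132 c = \left(-132\right) 64 = -8448$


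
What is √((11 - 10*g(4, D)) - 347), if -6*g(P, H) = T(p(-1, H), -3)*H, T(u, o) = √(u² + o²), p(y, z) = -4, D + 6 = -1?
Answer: 13*I*√21/3 ≈ 19.858*I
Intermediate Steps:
D = -7 (D = -6 - 1 = -7)
T(u, o) = √(o² + u²)
g(P, H) = -5*H/6 (g(P, H) = -√((-3)² + (-4)²)*H/6 = -√(9 + 16)*H/6 = -√25*H/6 = -5*H/6)
√((11 - 10*g(4, D)) - 347) = √((11 - (-25)*(-7)/3) - 347) = √((11 - 10*35/6) - 347) = √((11 - 175/3) - 347) = √(-142/3 - 347) = √(-1183/3) = 13*I*√21/3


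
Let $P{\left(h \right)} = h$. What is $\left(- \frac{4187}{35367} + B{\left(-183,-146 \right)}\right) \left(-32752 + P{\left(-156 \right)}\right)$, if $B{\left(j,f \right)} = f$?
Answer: $\frac{170060942252}{35367} \approx 4.8085 \cdot 10^{6}$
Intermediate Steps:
$\left(- \frac{4187}{35367} + B{\left(-183,-146 \right)}\right) \left(-32752 + P{\left(-156 \right)}\right) = \left(- \frac{4187}{35367} - 146\right) \left(-32752 - 156\right) = \left(\left(-4187\right) \frac{1}{35367} - 146\right) \left(-32908\right) = \left(- \frac{4187}{35367} - 146\right) \left(-32908\right) = \left(- \frac{5167769}{35367}\right) \left(-32908\right) = \frac{170060942252}{35367}$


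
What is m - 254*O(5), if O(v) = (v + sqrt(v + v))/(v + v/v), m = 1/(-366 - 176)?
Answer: -344173/1626 - 127*sqrt(10)/3 ≈ -345.54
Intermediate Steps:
m = -1/542 (m = 1/(-542) = -1/542 ≈ -0.0018450)
O(v) = (v + sqrt(2)*sqrt(v))/(1 + v) (O(v) = (v + sqrt(2*v))/(v + 1) = (v + sqrt(2)*sqrt(v))/(1 + v))
m - 254*O(5) = -1/542 - 254*(5 + sqrt(2)*sqrt(5))/(1 + 5) = -1/542 - 254*(5 + sqrt(10))/6 = -1/542 - 127*(5 + sqrt(10))/3 = -1/542 - 254*(5/6 + sqrt(10)/6) = -1/542 + (-635/3 - 127*sqrt(10)/3) = -344173/1626 - 127*sqrt(10)/3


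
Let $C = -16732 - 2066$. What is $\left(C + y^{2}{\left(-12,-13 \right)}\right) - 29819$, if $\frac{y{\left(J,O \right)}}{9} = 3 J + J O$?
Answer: $1117783$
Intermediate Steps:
$y{\left(J,O \right)} = 27 J + 9 J O$ ($y{\left(J,O \right)} = 9 \left(3 J + J O\right) = 27 J + 9 J O$)
$C = -18798$
$\left(C + y^{2}{\left(-12,-13 \right)}\right) - 29819 = \left(-18798 + \left(9 \left(-12\right) \left(3 - 13\right)\right)^{2}\right) - 29819 = \left(-18798 + \left(9 \left(-12\right) \left(-10\right)\right)^{2}\right) - 29819 = \left(-18798 + 1080^{2}\right) - 29819 = \left(-18798 + 1166400\right) - 29819 = 1147602 - 29819 = 1117783$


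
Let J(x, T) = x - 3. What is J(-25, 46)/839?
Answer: -28/839 ≈ -0.033373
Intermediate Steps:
J(x, T) = -3 + x
J(-25, 46)/839 = (-3 - 25)/839 = (1/839)*(-28) = -28/839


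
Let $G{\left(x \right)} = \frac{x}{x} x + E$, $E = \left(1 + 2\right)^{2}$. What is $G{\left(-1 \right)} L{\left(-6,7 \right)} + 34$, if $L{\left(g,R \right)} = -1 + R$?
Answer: $82$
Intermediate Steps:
$E = 9$ ($E = 3^{2} = 9$)
$G{\left(x \right)} = 9 + x$ ($G{\left(x \right)} = \frac{x}{x} x + 9 = 1 x + 9 = x + 9 = 9 + x$)
$G{\left(-1 \right)} L{\left(-6,7 \right)} + 34 = \left(9 - 1\right) \left(-1 + 7\right) + 34 = 8 \cdot 6 + 34 = 48 + 34 = 82$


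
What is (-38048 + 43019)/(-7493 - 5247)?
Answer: -4971/12740 ≈ -0.39019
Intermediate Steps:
(-38048 + 43019)/(-7493 - 5247) = 4971/(-12740) = 4971*(-1/12740) = -4971/12740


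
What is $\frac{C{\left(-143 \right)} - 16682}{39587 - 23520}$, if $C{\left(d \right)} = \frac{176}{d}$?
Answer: $- \frac{216882}{208871} \approx -1.0384$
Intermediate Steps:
$\frac{C{\left(-143 \right)} - 16682}{39587 - 23520} = \frac{\frac{176}{-143} - 16682}{39587 - 23520} = \frac{176 \left(- \frac{1}{143}\right) - 16682}{16067} = \left(- \frac{16}{13} - 16682\right) \frac{1}{16067} = \left(- \frac{216882}{13}\right) \frac{1}{16067} = - \frac{216882}{208871}$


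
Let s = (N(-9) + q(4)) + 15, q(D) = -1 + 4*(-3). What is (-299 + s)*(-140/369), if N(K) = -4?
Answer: 42140/369 ≈ 114.20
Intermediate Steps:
q(D) = -13 (q(D) = -1 - 12 = -13)
s = -2 (s = (-4 - 13) + 15 = -17 + 15 = -2)
(-299 + s)*(-140/369) = (-299 - 2)*(-140/369) = -(-42140)/369 = -301*(-140/369) = 42140/369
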